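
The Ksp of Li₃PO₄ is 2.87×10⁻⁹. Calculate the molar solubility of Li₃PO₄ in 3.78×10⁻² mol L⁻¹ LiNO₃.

5.31×10⁻⁵ M

Li₃PO₄(s) ⇌ 3 Li⁺(aq) + PO₄³⁻(aq)
Li⁺ is already present at 3.78×10⁻² mol L⁻¹. If s mol/L of Li₃PO₄ dissolves, [PO₄³⁻] = s while [Li⁺] ≈ 3.78×10⁻² mol L⁻¹.
Ksp = [Li⁺]^3[PO₄³⁻] = (3.78×10⁻²)^3s
s = 2.87×10⁻⁹ / (3.78×10⁻²)^3 = 5.31×10⁻⁵
s = 5.31×10⁻⁵ mol L⁻¹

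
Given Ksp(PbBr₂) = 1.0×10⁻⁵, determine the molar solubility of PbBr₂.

PbBr₂(s) ⇌ Pb²⁺(aq) + 2 Br⁻(aq)
If s mol/L of PbBr₂ dissolves, [Pb²⁺] = s and [Br⁻] = 2s.
Ksp = [Pb²⁺][Br⁻]^2 = s · (2s)^2 = 4s^3
4s^3 = 1.0×10⁻⁵  ⇒  s^3 = 2.5×10⁻⁶
s = 1.4×10⁻² mol L⁻¹

1.4×10⁻² M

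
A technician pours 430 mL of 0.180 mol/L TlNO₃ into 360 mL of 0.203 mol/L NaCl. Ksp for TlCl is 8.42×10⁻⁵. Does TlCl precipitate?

After mixing, V = 430 mL + 360 mL = 790 mL.
[Tl⁺] = (0.180)(430)/790 = 9.80×10⁻² mol/L
[Cl⁻] = (0.203)(360)/790 = 9.25×10⁻² mol/L
Q = [Tl⁺][Cl⁻] = 9.06×10⁻³
Because Q > Ksp (9.06×10⁻³ vs 8.42×10⁻⁵), a precipitate of TlCl forms.

Yes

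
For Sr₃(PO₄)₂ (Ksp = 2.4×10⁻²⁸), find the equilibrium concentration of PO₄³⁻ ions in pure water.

2.3×10⁻⁶ M

Sr₃(PO₄)₂(s) ⇌ 3 Sr²⁺(aq) + 2 PO₄³⁻(aq)
Call the molar solubility s, so that [Sr²⁺] = 3s and [PO₄³⁻] = 2s.
Ksp = [Sr²⁺]^3[PO₄³⁻]^2 = (3s)^3 · (2s)^2 = 108s^5 = 2.4×10⁻²⁸
s = 1.2×10⁻⁶ mol L⁻¹
[PO₄³⁻] = 2s = 2.3×10⁻⁶ mol L⁻¹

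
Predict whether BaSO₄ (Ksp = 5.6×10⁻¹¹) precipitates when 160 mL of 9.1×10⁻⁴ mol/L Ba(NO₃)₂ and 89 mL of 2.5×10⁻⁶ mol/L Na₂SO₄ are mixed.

Yes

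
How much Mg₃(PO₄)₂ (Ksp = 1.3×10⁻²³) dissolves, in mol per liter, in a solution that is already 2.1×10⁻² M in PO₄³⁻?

Mg₃(PO₄)₂(s) ⇌ 3 Mg²⁺(aq) + 2 PO₄³⁻(aq)
With PO₄³⁻ already at 2.1×10⁻² M and s small, take [PO₄³⁻] ≈ 2.1×10⁻² M and [Mg²⁺] = 3s.
Ksp = [Mg²⁺]^3[PO₄³⁻]^2 = (3s)^3(2.1×10⁻²)^2
(3s)^3 = 1.3×10⁻²³ / (2.1×10⁻²)^2 = 2.9×10⁻²⁰
s = 1.0×10⁻⁷ M

1.0×10⁻⁷ M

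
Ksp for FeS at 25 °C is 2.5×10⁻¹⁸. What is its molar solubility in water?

FeS(s) ⇌ Fe²⁺(aq) + S²⁻(aq)
With molar solubility s: [Fe²⁺] = s, [S²⁻] = s.
Ksp = [Fe²⁺][S²⁻] = s · s = s^2
s^2 = 2.5×10⁻¹⁸
s = 1.6×10⁻⁹ mol/L

1.6×10⁻⁹ M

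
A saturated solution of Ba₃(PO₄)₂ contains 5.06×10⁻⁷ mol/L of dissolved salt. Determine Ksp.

Ksp = 3.58×10⁻³⁰

Ba₃(PO₄)₂(s) ⇌ 3 Ba²⁺(aq) + 2 PO₄³⁻(aq)
If s mol/L of Ba₃(PO₄)₂ dissolves, [Ba²⁺] = 3s and [PO₄³⁻] = 2s.
Ksp = [Ba²⁺]^3[PO₄³⁻]^2 = (3s)^3 · (2s)^2 = 108s^5
Ksp = 108 × (5.06×10⁻⁷)^5 = 3.58×10⁻³⁰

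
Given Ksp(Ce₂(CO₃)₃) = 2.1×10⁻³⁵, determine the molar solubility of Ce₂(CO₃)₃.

4.5×10⁻⁸ M

Ce₂(CO₃)₃(s) ⇌ 2 Ce³⁺(aq) + 3 CO₃²⁻(aq)
With molar solubility s: [Ce³⁺] = 2s, [CO₃²⁻] = 3s.
Ksp = [Ce³⁺]^2[CO₃²⁻]^3 = (2s)^2 · (3s)^3 = 108s^5
108s^5 = 2.1×10⁻³⁵  ⇒  s^5 = 1.9×10⁻³⁷
s = (1.9×10⁻³⁷)^(1/5) = 4.5×10⁻⁸ mol/L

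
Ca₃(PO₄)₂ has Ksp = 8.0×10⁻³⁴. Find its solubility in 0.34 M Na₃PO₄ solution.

6.4×10⁻¹² M

Ca₃(PO₄)₂(s) ⇌ 3 Ca²⁺(aq) + 2 PO₄³⁻(aq)
The solution already contains PO₄³⁻ at 0.34 M. Let s be the molar solubility of Ca₃(PO₄)₂.
[PO₄³⁻] ≈ 0.34 M (common ion dominates); [Ca²⁺] = 3s.
Ksp = [Ca²⁺]^3[PO₄³⁻]^2 = (3s)^3(0.34)^2
(3s)^3 = 8.0×10⁻³⁴ / (0.34)^2 = 6.9×10⁻³³
s = 6.4×10⁻¹² M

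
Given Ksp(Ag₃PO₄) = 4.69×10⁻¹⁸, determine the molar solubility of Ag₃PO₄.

2.04×10⁻⁵ M

Ag₃PO₄(s) ⇌ 3 Ag⁺(aq) + PO₄³⁻(aq)
Call the molar solubility s, so that [Ag⁺] = 3s and [PO₄³⁻] = s.
Ksp = [Ag⁺]^3[PO₄³⁻] = (3s)^3 · s = 27s^4
27s^4 = 4.69×10⁻¹⁸  ⇒  s^4 = 1.74×10⁻¹⁹
s = 2.04×10⁻⁵ mol/L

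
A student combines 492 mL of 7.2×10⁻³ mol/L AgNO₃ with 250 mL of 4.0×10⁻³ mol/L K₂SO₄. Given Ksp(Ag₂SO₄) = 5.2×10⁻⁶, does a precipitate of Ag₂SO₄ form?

Total volume after mixing = 492 + 250 = 742 mL.
[Ag⁺] = (7.2×10⁻³)(492)/742 = 4.8×10⁻³ mol/L
[SO₄²⁻] = (4.0×10⁻³)(250)/742 = 1.3×10⁻³ mol/L
Q = [Ag⁺]^2[SO₄²⁻] = 3.1×10⁻⁸
Since Q (3.1×10⁻⁸) is less than Ksp (5.2×10⁻⁶), no Ag₂SO₄ precipitates.

No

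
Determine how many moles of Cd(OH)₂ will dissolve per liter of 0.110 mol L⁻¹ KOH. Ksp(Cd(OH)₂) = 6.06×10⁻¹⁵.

Cd(OH)₂(s) ⇌ Cd²⁺(aq) + 2 OH⁻(aq)
The solution already contains OH⁻ at 0.110 mol L⁻¹. Let s be the molar solubility of Cd(OH)₂.
[OH⁻] ≈ 0.110 mol L⁻¹ (common ion dominates); [Cd²⁺] = s.
Ksp = [Cd²⁺][OH⁻]^2 = s(0.110)^2
s = 6.06×10⁻¹⁵ / (0.110)^2 = 5.01×10⁻¹³
s = 5.01×10⁻¹³ mol L⁻¹

5.01×10⁻¹³ M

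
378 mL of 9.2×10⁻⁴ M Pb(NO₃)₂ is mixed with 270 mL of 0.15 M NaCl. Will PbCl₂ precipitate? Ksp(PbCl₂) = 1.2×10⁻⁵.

No

The combined volume is 648 mL.
[Pb²⁺] = (9.2×10⁻⁴)(378)/648 = 5.4×10⁻⁴ M
[Cl⁻] = (0.15)(270)/648 = 6.3×10⁻² M
Q = [Pb²⁺][Cl⁻]^2 = 2.1×10⁻⁶
Since Q (2.1×10⁻⁶) is less than Ksp (1.2×10⁻⁵), no PbCl₂ precipitates.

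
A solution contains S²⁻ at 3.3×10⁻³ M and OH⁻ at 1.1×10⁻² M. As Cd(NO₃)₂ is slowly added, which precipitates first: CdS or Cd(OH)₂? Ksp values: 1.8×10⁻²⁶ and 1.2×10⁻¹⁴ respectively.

Precipitation begins when Q = Ksp.
For CdS: [Cd²⁺] = (Ksp/[S²⁻]) = 5.5×10⁻²⁴ M
For Cd(OH)₂: [Cd²⁺] = (Ksp/[OH⁻]^2) = 9.9×10⁻¹¹ M
CdS requires the lower [Cd²⁺], so it precipitates first.

CdS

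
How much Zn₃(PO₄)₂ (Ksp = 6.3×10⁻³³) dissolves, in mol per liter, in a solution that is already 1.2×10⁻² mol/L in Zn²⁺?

Zn₃(PO₄)₂(s) ⇌ 3 Zn²⁺(aq) + 2 PO₄³⁻(aq)
The solution already contains Zn²⁺ at 1.2×10⁻² mol/L. Let s be the molar solubility of Zn₃(PO₄)₂.
[Zn²⁺] ≈ 1.2×10⁻² mol/L (common ion dominates); [PO₄³⁻] = 2s.
Ksp = [Zn²⁺]^3[PO₄³⁻]^2 = (1.2×10⁻²)^3(2s)^2
(2s)^2 = 6.3×10⁻³³ / (1.2×10⁻²)^3 = 3.6×10⁻²⁷
s = 3.0×10⁻¹⁴ mol/L

3.0×10⁻¹⁴ M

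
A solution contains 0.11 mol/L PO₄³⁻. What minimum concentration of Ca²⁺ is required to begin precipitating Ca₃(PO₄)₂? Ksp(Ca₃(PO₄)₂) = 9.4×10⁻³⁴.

4.3×10⁻¹¹ M

A salt starts to precipitate once the ion product Q reaches its Ksp.
Ca₃(PO₄)₂(s) ⇌ 3 Ca²⁺(aq) + 2 PO₄³⁻(aq)
Ksp = [Ca²⁺]^3[PO₄³⁻]^2 = [Ca²⁺]^3(0.11)^2
[Ca²⁺]^3 = 9.4×10⁻³⁴ / (0.11)^2 = 7.8×10⁻³²
[Ca²⁺] = 4.3×10⁻¹¹ mol/L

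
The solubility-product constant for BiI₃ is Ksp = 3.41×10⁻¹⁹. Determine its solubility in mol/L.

1.06×10⁻⁵ M

BiI₃(s) ⇌ Bi³⁺(aq) + 3 I⁻(aq)
Call the molar solubility s, so that [Bi³⁺] = s and [I⁻] = 3s.
Ksp = [Bi³⁺][I⁻]^3 = s · (3s)^3 = 27s^4
27s^4 = 3.41×10⁻¹⁹  ⇒  s^4 = 1.26×10⁻²⁰
Taking the 4th root, s = 1.06×10⁻⁵ mol/L.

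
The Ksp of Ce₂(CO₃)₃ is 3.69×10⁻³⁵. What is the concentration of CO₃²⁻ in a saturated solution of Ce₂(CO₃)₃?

1.53×10⁻⁷ M

Ce₂(CO₃)₃(s) ⇌ 2 Ce³⁺(aq) + 3 CO₃²⁻(aq)
Let s be the molar solubility. Then [Ce³⁺] = 2s and [CO₃²⁻] = 3s.
Ksp = [Ce³⁺]^2[CO₃²⁻]^3 = (2s)^2 · (3s)^3 = 108s^5 = 3.69×10⁻³⁵
s = 5.09×10⁻⁸ M
[CO₃²⁻] = 3s = 1.53×10⁻⁷ M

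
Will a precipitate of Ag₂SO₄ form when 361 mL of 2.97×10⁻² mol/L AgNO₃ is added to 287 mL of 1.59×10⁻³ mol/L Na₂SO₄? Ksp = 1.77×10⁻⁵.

The combined volume is 648 mL.
[Ag⁺] = (2.97×10⁻²)(361)/648 = 1.65×10⁻² mol/L
[SO₄²⁻] = (1.59×10⁻³)(287)/648 = 7.04×10⁻⁴ mol/L
Q = [Ag⁺]^2[SO₄²⁻] = 1.93×10⁻⁷
Q = 1.93×10⁻⁷ < Ksp = 1.77×10⁻⁵, so the solution is unsaturated and no precipitate forms.

No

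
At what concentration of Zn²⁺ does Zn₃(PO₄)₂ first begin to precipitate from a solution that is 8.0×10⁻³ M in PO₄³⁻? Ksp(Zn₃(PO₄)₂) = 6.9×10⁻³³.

4.8×10⁻¹⁰ M

Precipitation of each salt begins when its ion product equals Ksp.
Zn₃(PO₄)₂(s) ⇌ 3 Zn²⁺(aq) + 2 PO₄³⁻(aq)
Ksp = [Zn²⁺]^3[PO₄³⁻]^2 = [Zn²⁺]^3(8.0×10⁻³)^2
[Zn²⁺]^3 = 6.9×10⁻³³ / (8.0×10⁻³)^2 = 1.1×10⁻²⁸
[Zn²⁺] = 4.8×10⁻¹⁰ M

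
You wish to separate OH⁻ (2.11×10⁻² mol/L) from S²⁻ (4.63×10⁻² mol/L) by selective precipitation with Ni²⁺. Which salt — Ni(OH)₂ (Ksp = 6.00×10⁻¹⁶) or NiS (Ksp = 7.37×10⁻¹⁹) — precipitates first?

NiS

A salt starts to precipitate once the ion product Q reaches its Ksp.
For Ni(OH)₂: [Ni²⁺] = (Ksp/[OH⁻]^2) = 1.35×10⁻¹² mol/L
For NiS: [Ni²⁺] = (Ksp/[S²⁻]) = 1.59×10⁻¹⁷ mol/L
Since NiS needs less Ni²⁺ to reach saturation, it precipitates first.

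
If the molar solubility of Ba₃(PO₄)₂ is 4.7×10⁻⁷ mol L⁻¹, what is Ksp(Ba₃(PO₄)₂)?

Ba₃(PO₄)₂(s) ⇌ 3 Ba²⁺(aq) + 2 PO₄³⁻(aq)
Call the molar solubility s, so that [Ba²⁺] = 3s and [PO₄³⁻] = 2s.
Ksp = [Ba²⁺]^3[PO₄³⁻]^2 = (3s)^3 · (2s)^2 = 108s^5
Ksp = 108 × (4.7×10⁻⁷)^5 = 2.5×10⁻³⁰

Ksp = 2.5×10⁻³⁰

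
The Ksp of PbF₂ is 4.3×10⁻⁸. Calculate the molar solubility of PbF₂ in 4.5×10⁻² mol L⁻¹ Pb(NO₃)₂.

4.9×10⁻⁴ M

PbF₂(s) ⇌ Pb²⁺(aq) + 2 F⁻(aq)
Pb²⁺ is already present at 4.5×10⁻² mol L⁻¹. If s mol/L of PbF₂ dissolves, [F⁻] = 2s while [Pb²⁺] ≈ 4.5×10⁻² mol L⁻¹.
Ksp = [Pb²⁺][F⁻]^2 = (4.5×10⁻²)(2s)^2
(2s)^2 = 4.3×10⁻⁸ / (4.5×10⁻²) = 9.6×10⁻⁷
s = 4.9×10⁻⁴ mol L⁻¹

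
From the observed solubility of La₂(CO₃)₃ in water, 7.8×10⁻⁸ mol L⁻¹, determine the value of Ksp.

Ksp = 3.1×10⁻³⁴

La₂(CO₃)₃(s) ⇌ 2 La³⁺(aq) + 3 CO₃²⁻(aq)
For each mole of La₂(CO₃)₃ that dissolves per liter, [La³⁺] = 2s and [CO₃²⁻] = 3s; let s denote this solubility.
Ksp = [La³⁺]^2[CO₃²⁻]^3 = (2s)^2 · (3s)^3 = 108s^5
Ksp = 108 × (7.8×10⁻⁸)^5 = 3.1×10⁻³⁴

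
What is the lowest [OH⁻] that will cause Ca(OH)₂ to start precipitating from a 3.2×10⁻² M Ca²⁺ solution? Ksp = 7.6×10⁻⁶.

Each salt precipitates once Q = Ksp for that salt.
Ca(OH)₂(s) ⇌ Ca²⁺(aq) + 2 OH⁻(aq)
Ksp = [Ca²⁺][OH⁻]^2 = [OH⁻]^2(3.2×10⁻²)
[OH⁻]^2 = 7.6×10⁻⁶ / (3.2×10⁻²) = 2.4×10⁻⁴
[OH⁻] = 1.5×10⁻² M

1.5×10⁻² M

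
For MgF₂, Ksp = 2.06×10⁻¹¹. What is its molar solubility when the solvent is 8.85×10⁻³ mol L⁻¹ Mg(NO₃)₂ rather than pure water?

2.41×10⁻⁵ M

MgF₂(s) ⇌ Mg²⁺(aq) + 2 F⁻(aq)
The solution already contains Mg²⁺ at 8.85×10⁻³ mol L⁻¹. Let s be the molar solubility of MgF₂.
[Mg²⁺] ≈ 8.85×10⁻³ mol L⁻¹ (common ion dominates); [F⁻] = 2s.
Ksp = [Mg²⁺][F⁻]^2 = (8.85×10⁻³)(2s)^2
(2s)^2 = 2.06×10⁻¹¹ / (8.85×10⁻³) = 2.33×10⁻⁹
s = 2.41×10⁻⁵ mol L⁻¹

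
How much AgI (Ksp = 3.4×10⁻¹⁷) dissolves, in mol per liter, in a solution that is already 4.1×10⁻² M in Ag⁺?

8.3×10⁻¹⁶ M

AgI(s) ⇌ Ag⁺(aq) + I⁻(aq)
With Ag⁺ already at 4.1×10⁻² M and s small, take [Ag⁺] ≈ 4.1×10⁻² M and [I⁻] = s.
Ksp = [Ag⁺][I⁻] = (4.1×10⁻²)s
s = 3.4×10⁻¹⁷ / (4.1×10⁻²) = 8.3×10⁻¹⁶
s = 8.3×10⁻¹⁶ M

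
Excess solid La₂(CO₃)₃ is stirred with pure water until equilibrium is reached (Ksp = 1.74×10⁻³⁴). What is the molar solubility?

La₂(CO₃)₃(s) ⇌ 2 La³⁺(aq) + 3 CO₃²⁻(aq)
If s mol/L of La₂(CO₃)₃ dissolves, [La³⁺] = 2s and [CO₃²⁻] = 3s.
Ksp = [La³⁺]^2[CO₃²⁻]^3 = (2s)^2 · (3s)^3 = 108s^5
108s^5 = 1.74×10⁻³⁴  ⇒  s^5 = 1.61×10⁻³⁶
Taking the 5th root, s = 6.94×10⁻⁸ M.

6.94×10⁻⁸ M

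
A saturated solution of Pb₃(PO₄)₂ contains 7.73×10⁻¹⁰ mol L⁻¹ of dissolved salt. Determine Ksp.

Ksp = 2.98×10⁻⁴⁴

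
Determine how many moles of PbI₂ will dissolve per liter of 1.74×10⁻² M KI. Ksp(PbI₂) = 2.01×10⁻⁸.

6.64×10⁻⁵ M

PbI₂(s) ⇌ Pb²⁺(aq) + 2 I⁻(aq)
I⁻ is already present at 1.74×10⁻² M. If s mol/L of PbI₂ dissolves, [Pb²⁺] = s while [I⁻] ≈ 1.74×10⁻² M.
Ksp = [Pb²⁺][I⁻]^2 = s(1.74×10⁻²)^2
s = 2.01×10⁻⁸ / (1.74×10⁻²)^2 = 6.64×10⁻⁵
s = 6.64×10⁻⁵ M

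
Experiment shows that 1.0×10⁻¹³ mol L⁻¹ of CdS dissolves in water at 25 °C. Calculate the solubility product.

CdS(s) ⇌ Cd²⁺(aq) + S²⁻(aq)
With molar solubility s: [Cd²⁺] = s, [S²⁻] = s.
Ksp = [Cd²⁺][S²⁻] = s · s = s^2
Ksp = (1.0×10⁻¹³)^2 = 1.0×10⁻²⁶

Ksp = 1.0×10⁻²⁶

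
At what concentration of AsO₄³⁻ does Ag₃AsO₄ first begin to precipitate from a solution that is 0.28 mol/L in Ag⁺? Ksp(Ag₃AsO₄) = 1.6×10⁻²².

7.3×10⁻²¹ M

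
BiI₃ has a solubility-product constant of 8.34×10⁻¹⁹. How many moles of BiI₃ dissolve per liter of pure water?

1.33×10⁻⁵ M

BiI₃(s) ⇌ Bi³⁺(aq) + 3 I⁻(aq)
For each mole of BiI₃ that dissolves per liter, [Bi³⁺] = s and [I⁻] = 3s; let s denote this solubility.
Ksp = [Bi³⁺][I⁻]^3 = s · (3s)^3 = 27s^4
27s^4 = 8.34×10⁻¹⁹  ⇒  s^4 = 3.09×10⁻²⁰
s = 1.33×10⁻⁵ M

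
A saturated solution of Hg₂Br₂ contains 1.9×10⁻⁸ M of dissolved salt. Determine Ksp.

Hg₂Br₂(s) ⇌ Hg₂²⁺(aq) + 2 Br⁻(aq)
With molar solubility s: [Hg₂²⁺] = s, [Br⁻] = 2s.
Ksp = [Hg₂²⁺][Br⁻]^2 = s · (2s)^2 = 4s^3
Ksp = 4 × (1.9×10⁻⁸)^3 = 2.7×10⁻²³

Ksp = 2.7×10⁻²³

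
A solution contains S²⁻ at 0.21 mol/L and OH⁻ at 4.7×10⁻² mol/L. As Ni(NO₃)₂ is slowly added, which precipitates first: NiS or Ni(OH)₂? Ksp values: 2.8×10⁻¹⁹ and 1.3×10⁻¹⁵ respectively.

NiS

Precipitation of each salt begins when its ion product equals Ksp.
For NiS: [Ni²⁺] = (Ksp/[S²⁻]) = 1.3×10⁻¹⁸ mol/L
For Ni(OH)₂: [Ni²⁺] = (Ksp/[OH⁻]^2) = 5.9×10⁻¹³ mol/L
NiS requires the lower [Ni²⁺], so it precipitates first.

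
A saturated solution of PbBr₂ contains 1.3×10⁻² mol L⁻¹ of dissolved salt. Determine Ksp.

Ksp = 8.8×10⁻⁶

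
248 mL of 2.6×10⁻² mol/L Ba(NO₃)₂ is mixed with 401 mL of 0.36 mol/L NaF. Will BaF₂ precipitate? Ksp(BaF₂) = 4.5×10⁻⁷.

Yes

The combined volume is 649 mL.
[Ba²⁺] = (2.6×10⁻²)(248)/649 = 9.9×10⁻³ mol/L
[F⁻] = (0.36)(401)/649 = 0.22 mol/L
Q = [Ba²⁺][F⁻]^2 = 4.9×10⁻⁴
Q = 4.9×10⁻⁴ > Ksp = 4.5×10⁻⁷, so the solution is supersaturated and BaF₂ precipitates.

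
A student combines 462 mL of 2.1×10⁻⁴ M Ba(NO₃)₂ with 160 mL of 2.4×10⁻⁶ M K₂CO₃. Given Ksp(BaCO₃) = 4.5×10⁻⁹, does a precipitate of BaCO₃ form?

The combined volume is 622 mL.
[Ba²⁺] = (2.1×10⁻⁴)(462)/622 = 1.6×10⁻⁴ M
[CO₃²⁻] = (2.4×10⁻⁶)(160)/622 = 6.2×10⁻⁷ M
Q = [Ba²⁺][CO₃²⁻] = 9.6×10⁻¹¹
Q < Ksp (9.6×10⁻¹¹ vs 4.5×10⁻⁹); the solution remains unsaturated and no precipitate forms.

No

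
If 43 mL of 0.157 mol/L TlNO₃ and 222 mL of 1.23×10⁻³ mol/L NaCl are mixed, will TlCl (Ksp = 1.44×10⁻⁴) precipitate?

No

The combined volume is 265 mL.
[Tl⁺] = (0.157)(43)/265 = 2.55×10⁻² mol/L
[Cl⁻] = (1.23×10⁻³)(222)/265 = 1.03×10⁻³ mol/L
Q = [Tl⁺][Cl⁻] = 2.63×10⁻⁵
Since Q (2.63×10⁻⁵) is less than Ksp (1.44×10⁻⁴), no TlCl precipitates.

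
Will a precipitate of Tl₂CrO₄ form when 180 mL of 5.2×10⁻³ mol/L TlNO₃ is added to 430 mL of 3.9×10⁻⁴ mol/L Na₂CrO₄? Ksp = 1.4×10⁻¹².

The combined volume is 610 mL.
[Tl⁺] = (5.2×10⁻³)(180)/610 = 1.5×10⁻³ mol/L
[CrO₄²⁻] = (3.9×10⁻⁴)(430)/610 = 2.7×10⁻⁴ mol/L
Q = [Tl⁺]^2[CrO₄²⁻] = 6.5×10⁻¹⁰
Because Q > Ksp (6.5×10⁻¹⁰ vs 1.4×10⁻¹²), a precipitate of Tl₂CrO₄ forms.

Yes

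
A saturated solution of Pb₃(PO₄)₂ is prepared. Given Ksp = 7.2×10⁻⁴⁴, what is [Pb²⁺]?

2.8×10⁻⁹ M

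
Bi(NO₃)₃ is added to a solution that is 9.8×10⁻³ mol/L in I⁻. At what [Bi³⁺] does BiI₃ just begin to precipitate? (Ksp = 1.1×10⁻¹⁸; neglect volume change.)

1.2×10⁻¹² M

A salt starts to precipitate once the ion product Q reaches its Ksp.
BiI₃(s) ⇌ Bi³⁺(aq) + 3 I⁻(aq)
Ksp = [Bi³⁺][I⁻]^3 = [Bi³⁺](9.8×10⁻³)^3
[Bi³⁺] = 1.1×10⁻¹⁸ / (9.8×10⁻³)^3 = 1.2×10⁻¹²
[Bi³⁺] = 1.2×10⁻¹² mol/L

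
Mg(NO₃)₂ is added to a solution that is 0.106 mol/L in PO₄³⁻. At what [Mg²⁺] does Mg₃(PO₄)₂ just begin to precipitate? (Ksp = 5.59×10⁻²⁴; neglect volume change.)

The threshold for precipitation is Q = Ksp.
Mg₃(PO₄)₂(s) ⇌ 3 Mg²⁺(aq) + 2 PO₄³⁻(aq)
Ksp = [Mg²⁺]^3[PO₄³⁻]^2 = [Mg²⁺]^3(0.106)^2
[Mg²⁺]^3 = 5.59×10⁻²⁴ / (0.106)^2 = 4.98×10⁻²²
[Mg²⁺] = 7.92×10⁻⁸ mol/L

7.92×10⁻⁸ M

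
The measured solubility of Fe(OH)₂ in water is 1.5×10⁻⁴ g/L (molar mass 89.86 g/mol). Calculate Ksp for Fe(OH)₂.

Ksp = 1.9×10⁻¹⁷

Convert to molarity: s = 1.5×10⁻⁴ / 89.86 = 1.669×10⁻⁶ mol/L
Fe(OH)₂(s) ⇌ Fe²⁺(aq) + 2 OH⁻(aq)
Call the molar solubility s, so that [Fe²⁺] = s and [OH⁻] = 2s.
Ksp = [Fe²⁺][OH⁻]^2 = s · (2s)^2 = 4s^3
Ksp = 4 × (1.669×10⁻⁶)^3 = 1.9×10⁻¹⁷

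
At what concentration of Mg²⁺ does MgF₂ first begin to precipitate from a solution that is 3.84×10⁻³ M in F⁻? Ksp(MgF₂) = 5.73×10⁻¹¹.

3.89×10⁻⁶ M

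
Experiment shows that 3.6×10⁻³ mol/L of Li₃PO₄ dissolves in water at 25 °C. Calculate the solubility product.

Ksp = 4.5×10⁻⁹

Li₃PO₄(s) ⇌ 3 Li⁺(aq) + PO₄³⁻(aq)
Call the molar solubility s, so that [Li⁺] = 3s and [PO₄³⁻] = s.
Ksp = [Li⁺]^3[PO₄³⁻] = (3s)^3 · s = 27s^4
Ksp = 27 × (3.6×10⁻³)^4 = 4.5×10⁻⁹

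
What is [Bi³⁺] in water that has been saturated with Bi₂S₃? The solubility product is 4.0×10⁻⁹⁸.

2.6×10⁻²⁰ M

Bi₂S₃(s) ⇌ 2 Bi³⁺(aq) + 3 S²⁻(aq)
For each mole of Bi₂S₃ that dissolves per liter, [Bi³⁺] = 2s and [S²⁻] = 3s; let s denote this solubility.
Ksp = [Bi³⁺]^2[S²⁻]^3 = (2s)^2 · (3s)^3 = 108s^5 = 4.0×10⁻⁹⁸
s = 1.3×10⁻²⁰ M
[Bi³⁺] = 2s = 2.6×10⁻²⁰ M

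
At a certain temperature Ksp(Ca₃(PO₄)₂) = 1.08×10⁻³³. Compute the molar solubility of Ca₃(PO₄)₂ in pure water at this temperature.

Ca₃(PO₄)₂(s) ⇌ 3 Ca²⁺(aq) + 2 PO₄³⁻(aq)
For each mole of Ca₃(PO₄)₂ that dissolves per liter, [Ca²⁺] = 3s and [PO₄³⁻] = 2s; let s denote this solubility.
Ksp = [Ca²⁺]^3[PO₄³⁻]^2 = (3s)^3 · (2s)^2 = 108s^5
108s^5 = 1.08×10⁻³³  ⇒  s^5 = 1.00×10⁻³⁵
s = (1.00×10⁻³⁵)^(1/5) = 1.00×10⁻⁷ mol L⁻¹

1.00×10⁻⁷ M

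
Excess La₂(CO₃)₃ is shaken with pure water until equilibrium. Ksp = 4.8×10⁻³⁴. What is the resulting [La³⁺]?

La₂(CO₃)₃(s) ⇌ 2 La³⁺(aq) + 3 CO₃²⁻(aq)
Let s be the molar solubility. Then [La³⁺] = 2s and [CO₃²⁻] = 3s.
Ksp = [La³⁺]^2[CO₃²⁻]^3 = (2s)^2 · (3s)^3 = 108s^5 = 4.8×10⁻³⁴
s = 8.5×10⁻⁸ M
[La³⁺] = 2s = 1.7×10⁻⁷ M

1.7×10⁻⁷ M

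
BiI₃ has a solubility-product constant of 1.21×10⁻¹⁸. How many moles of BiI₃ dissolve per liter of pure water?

1.45×10⁻⁵ M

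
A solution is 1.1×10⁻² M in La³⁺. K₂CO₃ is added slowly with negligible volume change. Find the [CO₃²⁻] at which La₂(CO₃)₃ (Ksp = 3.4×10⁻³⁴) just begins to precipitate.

1.4×10⁻¹⁰ M

A salt starts to precipitate once the ion product Q reaches its Ksp.
La₂(CO₃)₃(s) ⇌ 2 La³⁺(aq) + 3 CO₃²⁻(aq)
Ksp = [La³⁺]^2[CO₃²⁻]^3 = [CO₃²⁻]^3(1.1×10⁻²)^2
[CO₃²⁻]^3 = 3.4×10⁻³⁴ / (1.1×10⁻²)^2 = 2.8×10⁻³⁰
[CO₃²⁻] = 1.4×10⁻¹⁰ M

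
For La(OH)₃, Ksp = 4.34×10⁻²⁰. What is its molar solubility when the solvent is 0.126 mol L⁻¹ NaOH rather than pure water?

La(OH)₃(s) ⇌ La³⁺(aq) + 3 OH⁻(aq)
The solution already contains OH⁻ at 0.126 mol L⁻¹. Let s be the molar solubility of La(OH)₃.
[OH⁻] ≈ 0.126 mol L⁻¹ (common ion dominates); [La³⁺] = s.
Ksp = [La³⁺][OH⁻]^3 = s(0.126)^3
s = 4.34×10⁻²⁰ / (0.126)^3 = 2.17×10⁻¹⁷
s = 2.17×10⁻¹⁷ mol L⁻¹

2.17×10⁻¹⁷ M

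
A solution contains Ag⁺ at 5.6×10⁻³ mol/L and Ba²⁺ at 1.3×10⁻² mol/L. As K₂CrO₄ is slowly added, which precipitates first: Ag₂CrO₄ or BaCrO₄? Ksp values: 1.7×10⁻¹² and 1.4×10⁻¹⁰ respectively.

Each salt precipitates once Q = Ksp for that salt.
For Ag₂CrO₄: [CrO₄²⁻] = (Ksp/[Ag⁺]^2) = 5.4×10⁻⁸ mol/L
For BaCrO₄: [CrO₄²⁻] = (Ksp/[Ba²⁺]) = 1.1×10⁻⁸ mol/L
BaCrO₄ requires the lower [CrO₄²⁻], so it precipitates first.

BaCrO₄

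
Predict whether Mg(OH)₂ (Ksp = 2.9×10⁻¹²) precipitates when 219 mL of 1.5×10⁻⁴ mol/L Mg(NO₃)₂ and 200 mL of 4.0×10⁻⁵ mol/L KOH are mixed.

The combined volume is 419 mL.
[Mg²⁺] = (1.5×10⁻⁴)(219)/419 = 7.8×10⁻⁵ mol/L
[OH⁻] = (4.0×10⁻⁵)(200)/419 = 1.9×10⁻⁵ mol/L
Q = [Mg²⁺][OH⁻]^2 = 2.9×10⁻¹⁴
Q < Ksp (2.9×10⁻¹⁴ vs 2.9×10⁻¹²); the solution remains unsaturated and no precipitate forms.

No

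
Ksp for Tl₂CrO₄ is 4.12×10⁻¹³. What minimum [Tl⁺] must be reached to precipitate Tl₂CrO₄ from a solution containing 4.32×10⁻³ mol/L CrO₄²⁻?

9.77×10⁻⁶ M

Precipitation of each salt begins when its ion product equals Ksp.
Tl₂CrO₄(s) ⇌ 2 Tl⁺(aq) + CrO₄²⁻(aq)
Ksp = [Tl⁺]^2[CrO₄²⁻] = [Tl⁺]^2(4.32×10⁻³)
[Tl⁺]^2 = 4.12×10⁻¹³ / (4.32×10⁻³) = 9.54×10⁻¹¹
[Tl⁺] = 9.77×10⁻⁶ mol/L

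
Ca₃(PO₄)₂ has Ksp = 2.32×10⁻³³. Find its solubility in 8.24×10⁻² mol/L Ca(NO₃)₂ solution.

Ca₃(PO₄)₂(s) ⇌ 3 Ca²⁺(aq) + 2 PO₄³⁻(aq)
With Ca²⁺ already at 8.24×10⁻² mol/L and s small, take [Ca²⁺] ≈ 8.24×10⁻² mol/L and [PO₄³⁻] = 2s.
Ksp = [Ca²⁺]^3[PO₄³⁻]^2 = (8.24×10⁻²)^3(2s)^2
(2s)^2 = 2.32×10⁻³³ / (8.24×10⁻²)^3 = 4.15×10⁻³⁰
s = 1.02×10⁻¹⁵ mol/L

1.02×10⁻¹⁵ M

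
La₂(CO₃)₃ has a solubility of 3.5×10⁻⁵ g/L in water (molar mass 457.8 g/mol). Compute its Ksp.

Ksp = 2.8×10⁻³⁴

Convert to molarity: s = 3.5×10⁻⁵ / 457.8 = 7.645×10⁻⁸ mol/L
La₂(CO₃)₃(s) ⇌ 2 La³⁺(aq) + 3 CO₃²⁻(aq)
For each mole of La₂(CO₃)₃ that dissolves per liter, [La³⁺] = 2s and [CO₃²⁻] = 3s; let s denote this solubility.
Ksp = [La³⁺]^2[CO₃²⁻]^3 = (2s)^2 · (3s)^3 = 108s^5
Ksp = 108 × (7.645×10⁻⁸)^5 = 2.8×10⁻³⁴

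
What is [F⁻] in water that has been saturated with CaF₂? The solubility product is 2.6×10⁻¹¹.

CaF₂(s) ⇌ Ca²⁺(aq) + 2 F⁻(aq)
For each mole of CaF₂ that dissolves per liter, [Ca²⁺] = s and [F⁻] = 2s; let s denote this solubility.
Ksp = [Ca²⁺][F⁻]^2 = s · (2s)^2 = 4s^3 = 2.6×10⁻¹¹
s = 1.9×10⁻⁴ M
[F⁻] = 2s = 3.7×10⁻⁴ M

3.7×10⁻⁴ M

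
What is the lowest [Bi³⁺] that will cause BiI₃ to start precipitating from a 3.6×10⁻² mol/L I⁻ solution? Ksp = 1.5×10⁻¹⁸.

3.2×10⁻¹⁴ M

The threshold for precipitation is Q = Ksp.
BiI₃(s) ⇌ Bi³⁺(aq) + 3 I⁻(aq)
Ksp = [Bi³⁺][I⁻]^3 = [Bi³⁺](3.6×10⁻²)^3
[Bi³⁺] = 1.5×10⁻¹⁸ / (3.6×10⁻²)^3 = 3.2×10⁻¹⁴
[Bi³⁺] = 3.2×10⁻¹⁴ mol/L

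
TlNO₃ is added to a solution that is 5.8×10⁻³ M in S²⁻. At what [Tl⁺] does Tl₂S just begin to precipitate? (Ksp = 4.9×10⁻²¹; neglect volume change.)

Precipitation begins when Q = Ksp.
Tl₂S(s) ⇌ 2 Tl⁺(aq) + S²⁻(aq)
Ksp = [Tl⁺]^2[S²⁻] = [Tl⁺]^2(5.8×10⁻³)
[Tl⁺]^2 = 4.9×10⁻²¹ / (5.8×10⁻³) = 8.4×10⁻¹⁹
[Tl⁺] = 9.2×10⁻¹⁰ M

9.2×10⁻¹⁰ M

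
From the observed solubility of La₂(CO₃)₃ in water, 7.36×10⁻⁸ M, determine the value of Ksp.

Ksp = 2.33×10⁻³⁴

La₂(CO₃)₃(s) ⇌ 2 La³⁺(aq) + 3 CO₃²⁻(aq)
For each mole of La₂(CO₃)₃ that dissolves per liter, [La³⁺] = 2s and [CO₃²⁻] = 3s; let s denote this solubility.
Ksp = [La³⁺]^2[CO₃²⁻]^3 = (2s)^2 · (3s)^3 = 108s^5
Ksp = 108 × (7.36×10⁻⁸)^5 = 2.33×10⁻³⁴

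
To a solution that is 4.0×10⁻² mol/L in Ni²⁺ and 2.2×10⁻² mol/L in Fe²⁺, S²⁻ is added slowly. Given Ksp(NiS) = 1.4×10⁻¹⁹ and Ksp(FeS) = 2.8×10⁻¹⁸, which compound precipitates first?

Precipitation of each salt begins when its ion product equals Ksp.
For NiS: [S²⁻] = (Ksp/[Ni²⁺]) = 3.5×10⁻¹⁸ mol/L
For FeS: [S²⁻] = (Ksp/[Fe²⁺]) = 1.3×10⁻¹⁶ mol/L
NiS requires the lower [S²⁻], so it precipitates first.

NiS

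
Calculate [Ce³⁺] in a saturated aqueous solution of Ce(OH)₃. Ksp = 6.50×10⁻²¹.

3.94×10⁻⁶ M

Ce(OH)₃(s) ⇌ Ce³⁺(aq) + 3 OH⁻(aq)
Let s be the molar solubility. Then [Ce³⁺] = s and [OH⁻] = 3s.
Ksp = [Ce³⁺][OH⁻]^3 = s · (3s)^3 = 27s^4 = 6.50×10⁻²¹
s = 3.94×10⁻⁶ M
[Ce³⁺] = s = 3.94×10⁻⁶ M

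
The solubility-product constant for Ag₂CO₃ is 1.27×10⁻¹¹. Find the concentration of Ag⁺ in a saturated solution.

Ag₂CO₃(s) ⇌ 2 Ag⁺(aq) + CO₃²⁻(aq)
Let s be the molar solubility. Then [Ag⁺] = 2s and [CO₃²⁻] = s.
Ksp = [Ag⁺]^2[CO₃²⁻] = (2s)^2 · s = 4s^3 = 1.27×10⁻¹¹
s = 1.47×10⁻⁴ mol L⁻¹
[Ag⁺] = 2s = 2.94×10⁻⁴ mol L⁻¹

2.94×10⁻⁴ M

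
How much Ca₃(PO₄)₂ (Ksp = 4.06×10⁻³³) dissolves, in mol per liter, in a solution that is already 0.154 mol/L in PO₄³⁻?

1.85×10⁻¹¹ M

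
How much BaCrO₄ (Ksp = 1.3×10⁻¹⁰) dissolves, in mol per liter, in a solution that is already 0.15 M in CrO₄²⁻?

8.7×10⁻¹⁰ M

BaCrO₄(s) ⇌ Ba²⁺(aq) + CrO₄²⁻(aq)
Let s be the solubility of BaCrO₄ here. The common ion gives [CrO₄²⁻] ≈ 0.15 M, and [Ba²⁺] = s.
Ksp = [Ba²⁺][CrO₄²⁻] = s(0.15)
s = 1.3×10⁻¹⁰ / (0.15) = 8.7×10⁻¹⁰
s = 8.7×10⁻¹⁰ M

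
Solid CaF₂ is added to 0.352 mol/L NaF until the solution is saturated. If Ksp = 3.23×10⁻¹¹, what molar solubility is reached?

CaF₂(s) ⇌ Ca²⁺(aq) + 2 F⁻(aq)
With F⁻ already at 0.352 mol/L and s small, take [F⁻] ≈ 0.352 mol/L and [Ca²⁺] = s.
Ksp = [Ca²⁺][F⁻]^2 = s(0.352)^2
s = 3.23×10⁻¹¹ / (0.352)^2 = 2.61×10⁻¹⁰
s = 2.61×10⁻¹⁰ mol/L

2.61×10⁻¹⁰ M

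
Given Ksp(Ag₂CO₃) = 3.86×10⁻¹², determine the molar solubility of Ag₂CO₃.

Ag₂CO₃(s) ⇌ 2 Ag⁺(aq) + CO₃²⁻(aq)
With molar solubility s: [Ag⁺] = 2s, [CO₃²⁻] = s.
Ksp = [Ag⁺]^2[CO₃²⁻] = (2s)^2 · s = 4s^3
4s^3 = 3.86×10⁻¹²  ⇒  s^3 = 9.65×10⁻¹³
Taking the 3rd root, s = 9.88×10⁻⁵ mol/L.

9.88×10⁻⁵ M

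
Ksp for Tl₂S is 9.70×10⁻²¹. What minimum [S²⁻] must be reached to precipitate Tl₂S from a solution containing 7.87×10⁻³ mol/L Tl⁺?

Precipitation of each salt begins when its ion product equals Ksp.
Tl₂S(s) ⇌ 2 Tl⁺(aq) + S²⁻(aq)
Ksp = [Tl⁺]^2[S²⁻] = [S²⁻](7.87×10⁻³)^2
[S²⁻] = 9.70×10⁻²¹ / (7.87×10⁻³)^2 = 1.57×10⁻¹⁶
[S²⁻] = 1.57×10⁻¹⁶ mol/L

1.57×10⁻¹⁶ M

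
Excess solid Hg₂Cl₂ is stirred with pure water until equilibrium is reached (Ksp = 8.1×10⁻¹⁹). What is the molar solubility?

5.9×10⁻⁷ M

Hg₂Cl₂(s) ⇌ Hg₂²⁺(aq) + 2 Cl⁻(aq)
For each mole of Hg₂Cl₂ that dissolves per liter, [Hg₂²⁺] = s and [Cl⁻] = 2s; let s denote this solubility.
Ksp = [Hg₂²⁺][Cl⁻]^2 = s · (2s)^2 = 4s^3
4s^3 = 8.1×10⁻¹⁹  ⇒  s^3 = 2.0×10⁻¹⁹
s = (2.0×10⁻¹⁹)^(1/3) = 5.9×10⁻⁷ mol/L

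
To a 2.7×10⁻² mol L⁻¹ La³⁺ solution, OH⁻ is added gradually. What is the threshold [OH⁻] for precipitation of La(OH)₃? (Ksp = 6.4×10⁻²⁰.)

A salt starts to precipitate once the ion product Q reaches its Ksp.
La(OH)₃(s) ⇌ La³⁺(aq) + 3 OH⁻(aq)
Ksp = [La³⁺][OH⁻]^3 = [OH⁻]^3(2.7×10⁻²)
[OH⁻]^3 = 6.4×10⁻²⁰ / (2.7×10⁻²) = 2.4×10⁻¹⁸
[OH⁻] = 1.3×10⁻⁶ mol L⁻¹

1.3×10⁻⁶ M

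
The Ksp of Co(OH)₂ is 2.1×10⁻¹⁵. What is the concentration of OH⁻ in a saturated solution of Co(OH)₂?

1.6×10⁻⁵ M

Co(OH)₂(s) ⇌ Co²⁺(aq) + 2 OH⁻(aq)
For each mole of Co(OH)₂ that dissolves per liter, [Co²⁺] = s and [OH⁻] = 2s; let s denote this solubility.
Ksp = [Co²⁺][OH⁻]^2 = s · (2s)^2 = 4s^3 = 2.1×10⁻¹⁵
s = 8.1×10⁻⁶ mol L⁻¹
[OH⁻] = 2s = 1.6×10⁻⁵ mol L⁻¹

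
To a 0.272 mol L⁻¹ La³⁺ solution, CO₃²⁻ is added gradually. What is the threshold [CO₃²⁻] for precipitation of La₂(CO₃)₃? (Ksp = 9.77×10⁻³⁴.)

2.36×10⁻¹¹ M

A salt starts to precipitate once the ion product Q reaches its Ksp.
La₂(CO₃)₃(s) ⇌ 2 La³⁺(aq) + 3 CO₃²⁻(aq)
Ksp = [La³⁺]^2[CO₃²⁻]^3 = [CO₃²⁻]^3(0.272)^2
[CO₃²⁻]^3 = 9.77×10⁻³⁴ / (0.272)^2 = 1.32×10⁻³²
[CO₃²⁻] = 2.36×10⁻¹¹ mol L⁻¹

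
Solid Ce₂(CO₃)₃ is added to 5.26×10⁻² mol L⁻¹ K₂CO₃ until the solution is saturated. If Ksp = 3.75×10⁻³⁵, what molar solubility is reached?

2.54×10⁻¹⁶ M

Ce₂(CO₃)₃(s) ⇌ 2 Ce³⁺(aq) + 3 CO₃²⁻(aq)
The solution already contains CO₃²⁻ at 5.26×10⁻² mol L⁻¹. Let s be the molar solubility of Ce₂(CO₃)₃.
[CO₃²⁻] ≈ 5.26×10⁻² mol L⁻¹ (common ion dominates); [Ce³⁺] = 2s.
Ksp = [Ce³⁺]^2[CO₃²⁻]^3 = (2s)^2(5.26×10⁻²)^3
(2s)^2 = 3.75×10⁻³⁵ / (5.26×10⁻²)^3 = 2.58×10⁻³¹
s = 2.54×10⁻¹⁶ mol L⁻¹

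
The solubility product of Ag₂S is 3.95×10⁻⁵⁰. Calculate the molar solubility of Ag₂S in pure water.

Ag₂S(s) ⇌ 2 Ag⁺(aq) + S²⁻(aq)
Let s be the molar solubility. Then [Ag⁺] = 2s and [S²⁻] = s.
Ksp = [Ag⁺]^2[S²⁻] = (2s)^2 · s = 4s^3
4s^3 = 3.95×10⁻⁵⁰  ⇒  s^3 = 9.88×10⁻⁵¹
s = 2.15×10⁻¹⁷ mol/L

2.15×10⁻¹⁷ M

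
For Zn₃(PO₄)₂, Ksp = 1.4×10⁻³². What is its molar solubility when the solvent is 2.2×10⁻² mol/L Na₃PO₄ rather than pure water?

1.0×10⁻¹⁰ M

Zn₃(PO₄)₂(s) ⇌ 3 Zn²⁺(aq) + 2 PO₄³⁻(aq)
PO₄³⁻ is already present at 2.2×10⁻² mol/L. If s mol/L of Zn₃(PO₄)₂ dissolves, [Zn²⁺] = 3s while [PO₄³⁻] ≈ 2.2×10⁻² mol/L.
Ksp = [Zn²⁺]^3[PO₄³⁻]^2 = (3s)^3(2.2×10⁻²)^2
(3s)^3 = 1.4×10⁻³² / (2.2×10⁻²)^2 = 2.9×10⁻²⁹
s = 1.0×10⁻¹⁰ mol/L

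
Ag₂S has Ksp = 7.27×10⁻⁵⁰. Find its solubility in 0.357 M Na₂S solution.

Ag₂S(s) ⇌ 2 Ag⁺(aq) + S²⁻(aq)
S²⁻ is already present at 0.357 M. If s mol/L of Ag₂S dissolves, [Ag⁺] = 2s while [S²⁻] ≈ 0.357 M.
Ksp = [Ag⁺]^2[S²⁻] = (2s)^2(0.357)
(2s)^2 = 7.27×10⁻⁵⁰ / (0.357) = 2.04×10⁻⁴⁹
s = 2.26×10⁻²⁵ M

2.26×10⁻²⁵ M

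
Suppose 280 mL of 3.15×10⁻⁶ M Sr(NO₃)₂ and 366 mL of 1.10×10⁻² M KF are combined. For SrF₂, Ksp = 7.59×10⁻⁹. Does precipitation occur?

No

After mixing, V = 280 mL + 366 mL = 646 mL.
[Sr²⁺] = (3.15×10⁻⁶)(280)/646 = 1.37×10⁻⁶ M
[F⁻] = (1.10×10⁻²)(366)/646 = 6.23×10⁻³ M
Q = [Sr²⁺][F⁻]^2 = 5.30×10⁻¹¹
Q < Ksp (5.30×10⁻¹¹ vs 7.59×10⁻⁹); the solution remains unsaturated and no precipitate forms.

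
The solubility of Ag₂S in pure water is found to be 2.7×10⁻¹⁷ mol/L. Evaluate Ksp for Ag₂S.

Ksp = 7.9×10⁻⁵⁰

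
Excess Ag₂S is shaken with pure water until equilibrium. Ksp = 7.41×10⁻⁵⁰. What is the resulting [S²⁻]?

2.65×10⁻¹⁷ M

Ag₂S(s) ⇌ 2 Ag⁺(aq) + S²⁻(aq)
With molar solubility s: [Ag⁺] = 2s, [S²⁻] = s.
Ksp = [Ag⁺]^2[S²⁻] = (2s)^2 · s = 4s^3 = 7.41×10⁻⁵⁰
s = 2.65×10⁻¹⁷ mol L⁻¹
[S²⁻] = s = 2.65×10⁻¹⁷ mol L⁻¹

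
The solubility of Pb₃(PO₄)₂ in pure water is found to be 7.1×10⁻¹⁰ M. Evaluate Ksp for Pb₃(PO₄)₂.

Pb₃(PO₄)₂(s) ⇌ 3 Pb²⁺(aq) + 2 PO₄³⁻(aq)
With molar solubility s: [Pb²⁺] = 3s, [PO₄³⁻] = 2s.
Ksp = [Pb²⁺]^3[PO₄³⁻]^2 = (3s)^3 · (2s)^2 = 108s^5
Ksp = 108 × (7.1×10⁻¹⁰)^5 = 1.9×10⁻⁴⁴

Ksp = 1.9×10⁻⁴⁴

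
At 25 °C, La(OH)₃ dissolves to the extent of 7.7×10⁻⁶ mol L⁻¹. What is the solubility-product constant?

La(OH)₃(s) ⇌ La³⁺(aq) + 3 OH⁻(aq)
For each mole of La(OH)₃ that dissolves per liter, [La³⁺] = s and [OH⁻] = 3s; let s denote this solubility.
Ksp = [La³⁺][OH⁻]^3 = s · (3s)^3 = 27s^4
Ksp = 27 × (7.7×10⁻⁶)^4 = 9.5×10⁻²⁰

Ksp = 9.5×10⁻²⁰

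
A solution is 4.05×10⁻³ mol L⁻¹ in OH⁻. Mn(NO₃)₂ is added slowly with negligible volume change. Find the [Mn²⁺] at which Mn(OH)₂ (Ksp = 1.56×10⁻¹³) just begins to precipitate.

9.51×10⁻⁹ M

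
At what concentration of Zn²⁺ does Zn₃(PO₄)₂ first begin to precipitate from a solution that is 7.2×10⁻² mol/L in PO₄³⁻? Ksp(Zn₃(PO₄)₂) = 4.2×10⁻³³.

9.3×10⁻¹¹ M

The threshold for precipitation is Q = Ksp.
Zn₃(PO₄)₂(s) ⇌ 3 Zn²⁺(aq) + 2 PO₄³⁻(aq)
Ksp = [Zn²⁺]^3[PO₄³⁻]^2 = [Zn²⁺]^3(7.2×10⁻²)^2
[Zn²⁺]^3 = 4.2×10⁻³³ / (7.2×10⁻²)^2 = 8.1×10⁻³¹
[Zn²⁺] = 9.3×10⁻¹¹ mol/L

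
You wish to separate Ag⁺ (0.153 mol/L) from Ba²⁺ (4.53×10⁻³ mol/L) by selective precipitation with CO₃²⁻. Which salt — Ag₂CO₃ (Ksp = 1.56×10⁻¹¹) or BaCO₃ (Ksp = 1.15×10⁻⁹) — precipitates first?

Precipitation of each salt begins when its ion product equals Ksp.
For Ag₂CO₃: [CO₃²⁻] = (Ksp/[Ag⁺]^2) = 6.66×10⁻¹⁰ mol/L
For BaCO₃: [CO₃²⁻] = (Ksp/[Ba²⁺]) = 2.54×10⁻⁷ mol/L
Since Ag₂CO₃ needs less CO₃²⁻ to reach saturation, it precipitates first.

Ag₂CO₃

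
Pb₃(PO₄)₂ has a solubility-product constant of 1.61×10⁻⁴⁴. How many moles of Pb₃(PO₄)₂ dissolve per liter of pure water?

Pb₃(PO₄)₂(s) ⇌ 3 Pb²⁺(aq) + 2 PO₄³⁻(aq)
With molar solubility s: [Pb²⁺] = 3s, [PO₄³⁻] = 2s.
Ksp = [Pb²⁺]^3[PO₄³⁻]^2 = (3s)^3 · (2s)^2 = 108s^5
108s^5 = 1.61×10⁻⁴⁴  ⇒  s^5 = 1.49×10⁻⁴⁶
s = (1.49×10⁻⁴⁶)^(1/5) = 6.83×10⁻¹⁰ mol/L

6.83×10⁻¹⁰ M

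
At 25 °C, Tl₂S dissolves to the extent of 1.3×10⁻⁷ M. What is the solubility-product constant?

Tl₂S(s) ⇌ 2 Tl⁺(aq) + S²⁻(aq)
If s mol/L of Tl₂S dissolves, [Tl⁺] = 2s and [S²⁻] = s.
Ksp = [Tl⁺]^2[S²⁻] = (2s)^2 · s = 4s^3
Ksp = 4 × (1.3×10⁻⁷)^3 = 8.8×10⁻²¹

Ksp = 8.8×10⁻²¹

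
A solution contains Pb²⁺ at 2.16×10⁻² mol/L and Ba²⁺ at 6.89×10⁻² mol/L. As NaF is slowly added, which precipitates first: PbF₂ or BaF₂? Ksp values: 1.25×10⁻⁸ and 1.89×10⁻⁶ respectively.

Precipitation of each salt begins when its ion product equals Ksp.
For PbF₂: [F⁻] = (Ksp/[Pb²⁺])^(1/2) = 7.61×10⁻⁴ mol/L
For BaF₂: [F⁻] = (Ksp/[Ba²⁺])^(1/2) = 5.24×10⁻³ mol/L
PbF₂ requires the lower [F⁻], so it precipitates first.

PbF₂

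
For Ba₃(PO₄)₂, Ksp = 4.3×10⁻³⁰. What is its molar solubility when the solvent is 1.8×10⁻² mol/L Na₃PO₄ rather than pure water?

7.9×10⁻¹⁰ M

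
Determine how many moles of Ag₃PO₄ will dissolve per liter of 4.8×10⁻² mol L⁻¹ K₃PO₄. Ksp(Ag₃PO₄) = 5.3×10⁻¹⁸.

Ag₃PO₄(s) ⇌ 3 Ag⁺(aq) + PO₄³⁻(aq)
Let s be the solubility of Ag₃PO₄ here. The common ion gives [PO₄³⁻] ≈ 4.8×10⁻² mol L⁻¹, and [Ag⁺] = 3s.
Ksp = [Ag⁺]^3[PO₄³⁻] = (3s)^3(4.8×10⁻²)
(3s)^3 = 5.3×10⁻¹⁸ / (4.8×10⁻²) = 1.1×10⁻¹⁶
s = 1.6×10⁻⁶ mol L⁻¹

1.6×10⁻⁶ M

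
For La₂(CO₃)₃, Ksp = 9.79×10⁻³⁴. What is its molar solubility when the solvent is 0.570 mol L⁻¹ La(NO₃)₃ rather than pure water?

4.81×10⁻¹² M

La₂(CO₃)₃(s) ⇌ 2 La³⁺(aq) + 3 CO₃²⁻(aq)
The solution already contains La³⁺ at 0.570 mol L⁻¹. Let s be the molar solubility of La₂(CO₃)₃.
[La³⁺] ≈ 0.570 mol L⁻¹ (common ion dominates); [CO₃²⁻] = 3s.
Ksp = [La³⁺]^2[CO₃²⁻]^3 = (0.570)^2(3s)^3
(3s)^3 = 9.79×10⁻³⁴ / (0.570)^2 = 3.01×10⁻³³
s = 4.81×10⁻¹² mol L⁻¹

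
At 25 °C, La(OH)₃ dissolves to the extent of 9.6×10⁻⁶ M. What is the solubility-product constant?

La(OH)₃(s) ⇌ La³⁺(aq) + 3 OH⁻(aq)
Call the molar solubility s, so that [La³⁺] = s and [OH⁻] = 3s.
Ksp = [La³⁺][OH⁻]^3 = s · (3s)^3 = 27s^4
Ksp = 27 × (9.6×10⁻⁶)^4 = 2.3×10⁻¹⁹

Ksp = 2.3×10⁻¹⁹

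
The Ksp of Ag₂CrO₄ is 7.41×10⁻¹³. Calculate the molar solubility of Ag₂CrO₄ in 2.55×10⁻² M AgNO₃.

1.14×10⁻⁹ M

Ag₂CrO₄(s) ⇌ 2 Ag⁺(aq) + CrO₄²⁻(aq)
Let s be the solubility of Ag₂CrO₄ here. The common ion gives [Ag⁺] ≈ 2.55×10⁻² M, and [CrO₄²⁻] = s.
Ksp = [Ag⁺]^2[CrO₄²⁻] = (2.55×10⁻²)^2s
s = 7.41×10⁻¹³ / (2.55×10⁻²)^2 = 1.14×10⁻⁹
s = 1.14×10⁻⁹ M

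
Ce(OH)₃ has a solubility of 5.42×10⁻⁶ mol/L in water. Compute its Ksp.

Ce(OH)₃(s) ⇌ Ce³⁺(aq) + 3 OH⁻(aq)
For each mole of Ce(OH)₃ that dissolves per liter, [Ce³⁺] = s and [OH⁻] = 3s; let s denote this solubility.
Ksp = [Ce³⁺][OH⁻]^3 = s · (3s)^3 = 27s^4
Ksp = 27 × (5.42×10⁻⁶)^4 = 2.33×10⁻²⁰

Ksp = 2.33×10⁻²⁰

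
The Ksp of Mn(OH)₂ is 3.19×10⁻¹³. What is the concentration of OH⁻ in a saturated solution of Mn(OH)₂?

Mn(OH)₂(s) ⇌ Mn²⁺(aq) + 2 OH⁻(aq)
Let s be the molar solubility. Then [Mn²⁺] = s and [OH⁻] = 2s.
Ksp = [Mn²⁺][OH⁻]^2 = s · (2s)^2 = 4s^3 = 3.19×10⁻¹³
s = 4.30×10⁻⁵ mol/L
[OH⁻] = 2s = 8.61×10⁻⁵ mol/L

8.61×10⁻⁵ M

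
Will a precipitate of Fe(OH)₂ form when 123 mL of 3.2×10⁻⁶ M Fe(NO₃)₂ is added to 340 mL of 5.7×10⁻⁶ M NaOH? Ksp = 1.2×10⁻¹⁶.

The combined volume is 463 mL.
[Fe²⁺] = (3.2×10⁻⁶)(123)/463 = 8.5×10⁻⁷ M
[OH⁻] = (5.7×10⁻⁶)(340)/463 = 4.2×10⁻⁶ M
Q = [Fe²⁺][OH⁻]^2 = 1.5×10⁻¹⁷
Q = 1.5×10⁻¹⁷ < Ksp = 1.2×10⁻¹⁶, so the solution is unsaturated and no precipitate forms.

No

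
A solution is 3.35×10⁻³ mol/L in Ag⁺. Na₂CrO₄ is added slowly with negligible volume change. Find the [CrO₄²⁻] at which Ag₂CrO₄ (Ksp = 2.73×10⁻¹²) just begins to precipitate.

Each salt precipitates once Q = Ksp for that salt.
Ag₂CrO₄(s) ⇌ 2 Ag⁺(aq) + CrO₄²⁻(aq)
Ksp = [Ag⁺]^2[CrO₄²⁻] = [CrO₄²⁻](3.35×10⁻³)^2
[CrO₄²⁻] = 2.73×10⁻¹² / (3.35×10⁻³)^2 = 2.43×10⁻⁷
[CrO₄²⁻] = 2.43×10⁻⁷ mol/L

2.43×10⁻⁷ M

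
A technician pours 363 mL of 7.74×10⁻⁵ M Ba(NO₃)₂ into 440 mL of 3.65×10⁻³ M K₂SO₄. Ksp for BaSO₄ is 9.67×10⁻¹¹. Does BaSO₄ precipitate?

Total volume after mixing = 363 + 440 = 803 mL.
[Ba²⁺] = (7.74×10⁻⁵)(363)/803 = 3.50×10⁻⁵ M
[SO₄²⁻] = (3.65×10⁻³)(440)/803 = 2.00×10⁻³ M
Q = [Ba²⁺][SO₄²⁻] = 7.00×10⁻⁸
Because Q > Ksp (7.00×10⁻⁸ vs 9.67×10⁻¹¹), a precipitate of BaSO₄ forms.

Yes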